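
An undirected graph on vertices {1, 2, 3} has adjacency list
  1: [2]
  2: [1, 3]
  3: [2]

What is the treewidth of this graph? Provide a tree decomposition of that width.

Treewidth 1.
One such decomposition:
Bags: B1 = {1, 2}  B2 = {2, 3}
Tree: B1–B2

Each bag holds 2 vertices, so the decomposition has width 1, which upper-bounds the treewidth. Since G has at least one edge (e.g. 1–2), it is not an edgeless graph, so tw(G) ≥ 1. Combining the bounds, tw(G) = 1.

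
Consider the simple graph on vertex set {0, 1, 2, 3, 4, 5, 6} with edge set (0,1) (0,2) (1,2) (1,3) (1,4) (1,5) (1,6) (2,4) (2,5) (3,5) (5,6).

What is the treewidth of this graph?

A width-2 tree decomposition is:
Bags: B1 = {1, 2, 5}  B2 = {1, 3, 5}  B3 = {1, 2, 4}  B4 = {1, 5, 6}  B5 = {0, 1, 2}
Tree: B1–B2, B1–B3, B1–B4, B3–B5
Every bag has size at most 3, so the width is 3 − 1 = 2 and tw(G) ≤ 2. For the lower bound, the 3 vertices {0, 1, 2} are pairwise adjacent, and any tree decomposition puts a clique entirely inside one bag — forcing width ≥ 2. The upper and lower bounds meet at 2, so that is the treewidth.

2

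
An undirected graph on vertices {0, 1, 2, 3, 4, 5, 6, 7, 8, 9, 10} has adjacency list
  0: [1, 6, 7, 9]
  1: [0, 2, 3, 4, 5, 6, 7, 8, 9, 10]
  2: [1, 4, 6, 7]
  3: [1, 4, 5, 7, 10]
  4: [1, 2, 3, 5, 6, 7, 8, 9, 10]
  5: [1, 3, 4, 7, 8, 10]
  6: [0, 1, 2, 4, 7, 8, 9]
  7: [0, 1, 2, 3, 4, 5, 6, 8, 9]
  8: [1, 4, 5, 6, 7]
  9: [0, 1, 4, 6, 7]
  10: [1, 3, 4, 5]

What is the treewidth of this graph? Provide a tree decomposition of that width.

Treewidth 4.
One such decomposition:
Bags: B1 = {1, 4, 6, 7, 8}  B2 = {1, 4, 6, 7, 9}  B3 = {1, 4, 5, 7, 8}  B4 = {0, 1, 6, 7, 9}  B5 = {1, 2, 4, 6, 7}  B6 = {1, 3, 4, 5, 7}  B7 = {1, 3, 4, 5, 10}
Tree: B1–B2, B1–B3, B2–B4, B2–B5, B3–B6, B6–B7

The largest bag has 5 vertices, giving width 4; this decomposition certifies tw(G) ≤ 4. On the other hand G contains the 5-clique {0, 1, 6, 7, 9}. A clique must lie in a single bag of any decomposition, so no decomposition can have width below 4. Hence tw(G) = 4 exactly.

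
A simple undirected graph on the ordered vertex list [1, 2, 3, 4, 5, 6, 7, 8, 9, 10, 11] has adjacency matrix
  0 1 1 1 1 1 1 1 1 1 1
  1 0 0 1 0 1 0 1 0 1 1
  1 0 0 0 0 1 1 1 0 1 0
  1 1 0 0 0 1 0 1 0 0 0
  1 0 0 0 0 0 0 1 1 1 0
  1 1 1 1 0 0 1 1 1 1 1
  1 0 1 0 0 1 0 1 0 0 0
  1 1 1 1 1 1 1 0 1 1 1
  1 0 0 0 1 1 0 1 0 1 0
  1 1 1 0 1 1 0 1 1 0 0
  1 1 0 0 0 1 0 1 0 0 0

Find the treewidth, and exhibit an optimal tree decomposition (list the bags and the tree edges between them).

Treewidth 4.
One such decomposition:
Bags: B1 = {1, 6, 8, 9, 10}  B2 = {1, 2, 6, 8, 10}  B3 = {1, 3, 6, 8, 10}  B4 = {1, 5, 8, 9, 10}  B5 = {1, 2, 4, 6, 8}  B6 = {1, 3, 6, 7, 8}  B7 = {1, 2, 6, 8, 11}
Tree: B1–B2, B1–B3, B1–B4, B2–B5, B3–B6, B2–B7

The largest bag has 5 vertices, giving width 4; this decomposition certifies tw(G) ≤ 4. For the lower bound, the 5 vertices {1, 5, 8, 9, 10} are pairwise adjacent, and any tree decomposition puts a clique entirely inside one bag — forcing width ≥ 4. Combining the bounds, tw(G) = 4.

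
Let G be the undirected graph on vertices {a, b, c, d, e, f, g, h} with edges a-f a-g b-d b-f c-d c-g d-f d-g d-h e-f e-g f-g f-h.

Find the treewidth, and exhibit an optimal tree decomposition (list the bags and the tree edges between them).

Each bag holds 3 vertices, so the decomposition has width 2, which upper-bounds the treewidth. Conversely, {c, d, g} is a clique of size 3, and the vertices of any clique must share a bag in every tree decomposition; so some bag has ≥ 3 vertices and tw(G) ≥ 2. Hence tw(G) = 2 exactly.

Treewidth 2.
One such decomposition:
Bags: B1 = {c, d, g}  B2 = {d, f, g}  B3 = {b, d, f}  B4 = {a, f, g}  B5 = {e, f, g}  B6 = {d, f, h}
Tree: B1–B2, B2–B3, B2–B4, B4–B5, B3–B6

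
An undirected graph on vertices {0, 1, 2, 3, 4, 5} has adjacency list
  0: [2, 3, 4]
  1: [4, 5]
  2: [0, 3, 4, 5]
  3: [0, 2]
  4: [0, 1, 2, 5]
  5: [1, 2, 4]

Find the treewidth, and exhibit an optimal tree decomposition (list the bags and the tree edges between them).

Treewidth 2.
One optimal decomposition is:
Bags: B1 = {0, 2, 3}  B2 = {0, 2, 4}  B3 = {2, 4, 5}  B4 = {1, 4, 5}
Tree: B1–B2, B2–B3, B3–B4

The largest bag has 3 vertices, giving width 2; this decomposition certifies tw(G) ≤ 2. On the other hand G contains the 3-clique {1, 4, 5}. A clique must lie in a single bag of any decomposition, so no decomposition can have width below 2. Therefore the treewidth is 2.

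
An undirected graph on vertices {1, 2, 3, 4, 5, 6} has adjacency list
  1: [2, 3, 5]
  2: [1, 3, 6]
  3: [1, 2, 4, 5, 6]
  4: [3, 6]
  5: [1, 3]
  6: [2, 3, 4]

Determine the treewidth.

A width-2 tree decomposition is:
Bags: B1 = {2, 3, 6}  B2 = {1, 2, 3}  B3 = {1, 3, 5}  B4 = {3, 4, 6}
Tree: B1–B2, B2–B3, B1–B4
The largest bag has 3 vertices, giving width 2; this decomposition certifies tw(G) ≤ 2. Conversely, {1, 2, 3} is a clique of size 3, and the vertices of any clique must share a bag in every tree decomposition; so some bag has ≥ 3 vertices and tw(G) ≥ 2. Hence tw(G) = 2 exactly.

2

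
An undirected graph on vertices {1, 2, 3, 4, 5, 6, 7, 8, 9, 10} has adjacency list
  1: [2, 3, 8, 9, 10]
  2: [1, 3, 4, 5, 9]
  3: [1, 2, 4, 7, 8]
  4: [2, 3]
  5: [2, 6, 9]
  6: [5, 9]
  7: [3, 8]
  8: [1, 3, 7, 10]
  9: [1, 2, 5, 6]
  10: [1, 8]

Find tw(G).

2

A width-2 tree decomposition is:
Bags: B1 = {1, 3, 8}  B2 = {1, 2, 3}  B3 = {2, 3, 4}  B4 = {3, 7, 8}  B5 = {1, 2, 9}  B6 = {2, 5, 9}  B7 = {5, 6, 9}  B8 = {1, 8, 10}
Tree: B1–B2, B2–B3, B1–B4, B2–B5, B5–B6, B6–B7, B1–B8
The largest bag has 3 vertices, giving width 2; this decomposition certifies tw(G) ≤ 2. Conversely, {1, 8, 10} is a clique of size 3, and the vertices of any clique must share a bag in every tree decomposition; so some bag has ≥ 3 vertices and tw(G) ≥ 2. Hence tw(G) = 2 exactly.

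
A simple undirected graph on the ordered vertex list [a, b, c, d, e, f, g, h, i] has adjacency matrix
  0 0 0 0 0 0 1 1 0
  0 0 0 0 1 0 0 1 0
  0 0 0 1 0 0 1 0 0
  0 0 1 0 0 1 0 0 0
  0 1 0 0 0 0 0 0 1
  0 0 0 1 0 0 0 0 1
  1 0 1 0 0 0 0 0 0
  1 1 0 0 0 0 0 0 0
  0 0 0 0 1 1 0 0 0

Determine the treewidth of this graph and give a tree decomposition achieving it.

Treewidth 2.
One optimal decomposition is:
Bags: B1 = {e, f, i}  B2 = {b, e, f}  B3 = {b, f, h}  B4 = {a, f, h}  B5 = {a, f, g}  B6 = {c, f, g}  B7 = {c, d, f}
Tree: B1–B2, B2–B3, B3–B4, B4–B5, B5–B6, B6–B7

The largest bag has 3 vertices, giving width 2; this decomposition certifies tw(G) ≤ 2. The edges f–i–e–b–h–a–g–c–d–f form a cycle, so G is not a tree and its treewidth is at least 2. The upper and lower bounds meet at 2, so that is the treewidth.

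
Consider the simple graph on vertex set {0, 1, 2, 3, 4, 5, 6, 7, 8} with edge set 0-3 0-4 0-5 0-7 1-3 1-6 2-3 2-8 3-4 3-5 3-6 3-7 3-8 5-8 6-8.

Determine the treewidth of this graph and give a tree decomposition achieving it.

Treewidth 2.
One such decomposition:
Bags: B1 = {3, 5, 8}  B2 = {2, 3, 8}  B3 = {3, 6, 8}  B4 = {0, 3, 5}  B5 = {1, 3, 6}  B6 = {0, 3, 7}  B7 = {0, 3, 4}
Tree: B1–B2, B2–B3, B1–B4, B3–B5, B4–B6, B6–B7

The largest bag has 3 vertices, giving width 2; this decomposition certifies tw(G) ≤ 2. On the other hand G contains the 3-clique {0, 3, 4}. A clique must lie in a single bag of any decomposition, so no decomposition can have width below 2. Combining the bounds, tw(G) = 2.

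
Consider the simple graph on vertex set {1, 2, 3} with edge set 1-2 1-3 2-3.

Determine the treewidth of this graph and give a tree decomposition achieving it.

Treewidth 2.
One optimal decomposition is:
Bags: B1 = {1, 2, 3}
Tree: (single bag)

A single bag containing all 3 vertices is trivially a valid decomposition of width 2. Conversely, {1, 2, 3} is a clique of size 3, and the vertices of any clique must share a bag in every tree decomposition; so some bag has ≥ 3 vertices and tw(G) ≥ 2. Hence tw(G) = 2 exactly.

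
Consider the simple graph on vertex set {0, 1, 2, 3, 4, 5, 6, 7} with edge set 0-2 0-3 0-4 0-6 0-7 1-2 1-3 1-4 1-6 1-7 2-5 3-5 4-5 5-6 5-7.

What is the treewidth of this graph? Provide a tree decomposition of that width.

Treewidth 3.
Bags: B1 = {0, 1, 5, 7}  B2 = {0, 1, 2, 5}  B3 = {0, 1, 4, 5}  B4 = {0, 1, 5, 6}  B5 = {0, 1, 3, 5}
Tree: B1–B2, B2–B3, B3–B4, B4–B5

Every bag has size at most 4, so the width is 4 − 1 = 3 and tw(G) ≤ 3. For the lower bound: the 4 vertex sets {1,7}, {0,2}, {5}, {4} are disjoint, each induces a connected subgraph, and every pair is joined by at least one edge of G. Contracting each set to a single vertex therefore yields K_{4} as a minor, and since treewidth is minor-monotone, tw(G) ≥ tw(K_{4}) = 3. The upper and lower bounds meet at 3, so that is the treewidth.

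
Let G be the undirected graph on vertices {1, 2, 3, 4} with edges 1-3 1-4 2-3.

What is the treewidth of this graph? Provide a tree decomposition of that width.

Treewidth 1.
Bags: B1 = {1, 3}  B2 = {2, 3}  B3 = {1, 4}
Tree: B1–B2, B1–B3

Each bag holds 2 vertices, so the decomposition has width 1, which upper-bounds the treewidth. Since G has at least one edge (e.g. 1–3), it is not an edgeless graph, so tw(G) ≥ 1. Therefore the treewidth is 1.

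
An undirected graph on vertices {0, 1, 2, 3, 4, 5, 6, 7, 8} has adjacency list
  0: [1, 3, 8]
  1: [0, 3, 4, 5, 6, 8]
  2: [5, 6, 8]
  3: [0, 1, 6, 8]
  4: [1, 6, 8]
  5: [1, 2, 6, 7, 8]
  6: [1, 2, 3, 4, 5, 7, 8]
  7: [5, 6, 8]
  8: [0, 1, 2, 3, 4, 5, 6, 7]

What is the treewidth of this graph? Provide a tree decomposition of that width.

Each bag holds 4 vertices, so the decomposition has width 3, which upper-bounds the treewidth. For the lower bound, the 4 vertices {0, 1, 3, 8} are pairwise adjacent, and any tree decomposition puts a clique entirely inside one bag — forcing width ≥ 3. The upper and lower bounds meet at 3, so that is the treewidth.

Treewidth 3.
One such decomposition:
Bags: B1 = {0, 1, 3, 8}  B2 = {1, 3, 6, 8}  B3 = {1, 5, 6, 8}  B4 = {1, 4, 6, 8}  B5 = {2, 5, 6, 8}  B6 = {5, 6, 7, 8}
Tree: B1–B2, B2–B3, B3–B4, B3–B5, B5–B6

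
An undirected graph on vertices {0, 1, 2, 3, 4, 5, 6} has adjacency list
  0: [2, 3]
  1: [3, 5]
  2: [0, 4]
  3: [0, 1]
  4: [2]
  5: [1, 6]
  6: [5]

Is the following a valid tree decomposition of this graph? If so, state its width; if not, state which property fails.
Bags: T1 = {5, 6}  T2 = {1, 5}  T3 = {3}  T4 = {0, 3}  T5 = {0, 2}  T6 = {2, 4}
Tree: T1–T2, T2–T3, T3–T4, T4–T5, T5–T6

A tree decomposition must satisfy three properties: every vertex lies in some bag; for every edge, both endpoints lie together in some bag; and for every vertex, the bags containing it form a connected subtree. Here edge (1,3) lies in no bag, so the decomposition is invalid.

No — edge (1,3) lies in no bag.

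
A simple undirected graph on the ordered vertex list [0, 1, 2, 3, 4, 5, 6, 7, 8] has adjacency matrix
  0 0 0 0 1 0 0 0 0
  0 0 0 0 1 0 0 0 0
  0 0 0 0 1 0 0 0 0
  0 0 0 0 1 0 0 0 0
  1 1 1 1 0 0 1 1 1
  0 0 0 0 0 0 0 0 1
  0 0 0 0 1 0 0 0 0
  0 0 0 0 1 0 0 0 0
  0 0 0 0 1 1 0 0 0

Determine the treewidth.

A width-1 tree decomposition is:
Bags: B1 = {2, 4}  B2 = {4, 8}  B3 = {4, 6}  B4 = {1, 4}  B5 = {4, 7}  B6 = {0, 4}  B7 = {3, 4}  B8 = {5, 8}
Tree: B1–B2, B2–B3, B1–B4, B1–B5, B2–B6, B4–B7, B2–B8
The largest bag has 2 vertices, giving width 1; this decomposition certifies tw(G) ≤ 1. G has an edge, so its treewidth is at least 1. Therefore the treewidth is 1.

1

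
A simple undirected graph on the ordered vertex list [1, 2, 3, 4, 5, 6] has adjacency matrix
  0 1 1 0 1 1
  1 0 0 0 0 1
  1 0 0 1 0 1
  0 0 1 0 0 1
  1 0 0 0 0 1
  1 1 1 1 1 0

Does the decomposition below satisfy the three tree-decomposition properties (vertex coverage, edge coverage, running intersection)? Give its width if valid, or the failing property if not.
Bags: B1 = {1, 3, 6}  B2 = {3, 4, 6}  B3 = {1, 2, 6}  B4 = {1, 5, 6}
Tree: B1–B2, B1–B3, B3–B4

Vertex coverage: the bags together contain {1, 2, 3, 4, 5, 6}, the full vertex set. Edge coverage: each edge of G has both endpoints in at least one bag. Running intersection: for every vertex, the bags containing it form a connected subtree. All three properties hold, so this is a valid tree decomposition of width max|bag| − 1 = 2, and hence tw(G) ≤ 2.

Yes; width 2.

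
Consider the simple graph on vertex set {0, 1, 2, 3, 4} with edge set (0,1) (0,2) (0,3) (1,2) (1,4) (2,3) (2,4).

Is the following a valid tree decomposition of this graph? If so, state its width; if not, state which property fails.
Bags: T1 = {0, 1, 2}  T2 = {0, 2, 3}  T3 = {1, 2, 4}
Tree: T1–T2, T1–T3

Checking the three conditions: (i) the bags cover all of {0, 1, 2, 3, 4}; (ii) for each edge, some bag contains both endpoints; (iii) the bags containing any fixed vertex form a subtree. All hold, so the decomposition is valid with width 3 − 1 = 2.

Yes; width 2.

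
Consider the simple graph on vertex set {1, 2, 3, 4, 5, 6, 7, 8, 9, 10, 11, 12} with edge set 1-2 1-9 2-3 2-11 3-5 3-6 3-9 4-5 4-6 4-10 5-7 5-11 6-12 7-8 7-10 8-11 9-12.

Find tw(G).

3

A width-3 tree decomposition is:
Bags: B1 = {4, 7, 8, 10}  B2 = {4, 5, 7, 8}  B3 = {4, 5, 8, 11}  B4 = {4, 5, 6, 11}  B5 = {3, 5, 6, 11}  B6 = {2, 3, 6, 11}  B7 = {2, 3, 6, 12}  B8 = {2, 3, 9, 12}  B9 = {1, 2, 9, 12}
Tree: B1–B2, B2–B3, B3–B4, B4–B5, B5–B6, B6–B7, B7–B8, B8–B9
Every bag has size at most 4, so the width is 4 − 1 = 3 and tw(G) ≤ 3. For the lower bound: the 4 vertex sets {7,8,10}, {4}, {5}, {2,3,6,11} are disjoint, each induces a connected subgraph, and every pair is joined by at least one edge of G. Contracting each set to a single vertex therefore yields K_{4} as a minor, and since treewidth is minor-monotone, tw(G) ≥ tw(K_{4}) = 3. Hence tw(G) = 3 exactly.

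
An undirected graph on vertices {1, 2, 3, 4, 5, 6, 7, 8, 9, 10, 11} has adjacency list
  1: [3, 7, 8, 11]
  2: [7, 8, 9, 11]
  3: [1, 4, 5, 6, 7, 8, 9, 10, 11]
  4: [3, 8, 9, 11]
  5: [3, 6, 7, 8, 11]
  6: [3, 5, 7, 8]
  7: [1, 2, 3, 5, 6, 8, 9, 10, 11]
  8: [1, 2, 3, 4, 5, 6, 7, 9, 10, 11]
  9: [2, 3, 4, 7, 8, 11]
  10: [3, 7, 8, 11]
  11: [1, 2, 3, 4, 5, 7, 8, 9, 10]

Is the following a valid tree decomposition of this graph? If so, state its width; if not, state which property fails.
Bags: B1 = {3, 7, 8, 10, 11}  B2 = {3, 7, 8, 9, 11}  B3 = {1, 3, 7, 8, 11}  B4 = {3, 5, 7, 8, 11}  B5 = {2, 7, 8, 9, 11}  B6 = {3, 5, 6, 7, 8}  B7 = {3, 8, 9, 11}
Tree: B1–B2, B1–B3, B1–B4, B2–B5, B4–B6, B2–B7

No — vertex 4 appears in no bag.

A tree decomposition must satisfy three properties: every vertex lies in some bag; for every edge, both endpoints lie together in some bag; and for every vertex, the bags containing it form a connected subtree. Here vertex 4 appears in no bag, so the decomposition is invalid.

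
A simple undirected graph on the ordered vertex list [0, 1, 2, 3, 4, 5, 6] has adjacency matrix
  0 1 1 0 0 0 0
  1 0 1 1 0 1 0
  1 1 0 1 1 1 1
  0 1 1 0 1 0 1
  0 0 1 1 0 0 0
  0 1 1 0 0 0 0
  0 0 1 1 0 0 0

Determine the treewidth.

2

A width-2 tree decomposition is:
Bags: B1 = {0, 1, 2}  B2 = {1, 2, 3}  B3 = {2, 3, 6}  B4 = {2, 3, 4}  B5 = {1, 2, 5}
Tree: B1–B2, B2–B3, B3–B4, B2–B5
Each bag holds 3 vertices, so the decomposition has width 2, which upper-bounds the treewidth. Conversely, {0, 1, 2} is a clique of size 3, and the vertices of any clique must share a bag in every tree decomposition; so some bag has ≥ 3 vertices and tw(G) ≥ 2. Combining the bounds, tw(G) = 2.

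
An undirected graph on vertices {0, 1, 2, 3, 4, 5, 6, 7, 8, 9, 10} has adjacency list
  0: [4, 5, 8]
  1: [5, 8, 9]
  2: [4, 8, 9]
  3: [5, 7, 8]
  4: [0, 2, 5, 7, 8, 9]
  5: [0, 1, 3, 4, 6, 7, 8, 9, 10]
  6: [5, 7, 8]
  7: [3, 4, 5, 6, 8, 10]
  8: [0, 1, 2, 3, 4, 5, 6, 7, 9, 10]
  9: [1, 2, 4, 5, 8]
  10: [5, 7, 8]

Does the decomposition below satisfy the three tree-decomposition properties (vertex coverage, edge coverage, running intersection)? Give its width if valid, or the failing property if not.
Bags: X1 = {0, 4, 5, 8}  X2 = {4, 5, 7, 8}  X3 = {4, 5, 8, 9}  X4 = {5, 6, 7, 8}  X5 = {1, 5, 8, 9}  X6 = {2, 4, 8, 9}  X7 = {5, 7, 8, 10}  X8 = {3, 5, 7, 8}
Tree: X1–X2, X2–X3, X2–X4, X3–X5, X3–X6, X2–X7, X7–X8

Yes; width 3.

Vertex coverage: the bags together contain {0, 1, 2, 3, 4, 5, 6, 7, 8, 9, 10}, the full vertex set. Edge coverage: each edge of G has both endpoints in at least one bag. Running intersection: for every vertex, the bags containing it form a connected subtree. All three properties hold, so this is a valid tree decomposition of width max|bag| − 1 = 3, and hence tw(G) ≤ 3.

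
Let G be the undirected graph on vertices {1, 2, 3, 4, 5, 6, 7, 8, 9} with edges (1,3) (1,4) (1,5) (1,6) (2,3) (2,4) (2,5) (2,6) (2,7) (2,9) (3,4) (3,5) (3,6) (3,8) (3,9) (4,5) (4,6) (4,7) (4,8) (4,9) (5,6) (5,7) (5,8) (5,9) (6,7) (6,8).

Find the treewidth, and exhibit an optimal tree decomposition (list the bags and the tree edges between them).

Every bag has size at most 5, so the width is 5 − 1 = 4 and tw(G) ≤ 4. Conversely, {2, 3, 4, 5, 9} is a clique of size 5, and the vertices of any clique must share a bag in every tree decomposition; so some bag has ≥ 5 vertices and tw(G) ≥ 4. The upper and lower bounds meet at 4, so that is the treewidth.

Treewidth 4.
One such decomposition:
Bags: B1 = {2, 3, 4, 5, 6}  B2 = {2, 3, 4, 5, 9}  B3 = {2, 4, 5, 6, 7}  B4 = {3, 4, 5, 6, 8}  B5 = {1, 3, 4, 5, 6}
Tree: B1–B2, B1–B3, B1–B4, B1–B5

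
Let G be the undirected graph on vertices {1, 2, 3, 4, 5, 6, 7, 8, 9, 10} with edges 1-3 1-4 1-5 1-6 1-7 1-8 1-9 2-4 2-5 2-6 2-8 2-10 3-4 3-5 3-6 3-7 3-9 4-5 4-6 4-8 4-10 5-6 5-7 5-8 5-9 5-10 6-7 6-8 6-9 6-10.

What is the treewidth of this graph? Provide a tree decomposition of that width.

Every bag has size at most 5, so the width is 5 − 1 = 4 and tw(G) ≤ 4. On the other hand G contains the 5-clique {1, 4, 5, 6, 8}. A clique must lie in a single bag of any decomposition, so no decomposition can have width below 4. Hence tw(G) = 4 exactly.

Treewidth 4.
Bags: B1 = {1, 3, 5, 6, 9}  B2 = {1, 3, 4, 5, 6}  B3 = {1, 4, 5, 6, 8}  B4 = {1, 3, 5, 6, 7}  B5 = {2, 4, 5, 6, 8}  B6 = {2, 4, 5, 6, 10}
Tree: B1–B2, B2–B3, B2–B4, B3–B5, B5–B6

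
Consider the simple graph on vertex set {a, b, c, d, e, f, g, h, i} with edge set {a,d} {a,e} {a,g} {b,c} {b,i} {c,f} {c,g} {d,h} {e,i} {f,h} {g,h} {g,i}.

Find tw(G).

3

A width-3 tree decomposition is:
Bags: B1 = {b, c, e, i}  B2 = {c, e, g, i}  B3 = {a, c, e, g}  B4 = {a, c, f, g}  B5 = {a, f, g, h}  B6 = {a, d, f, h}
Tree: B1–B2, B2–B3, B3–B4, B4–B5, B5–B6
Every bag has size at most 4, so the width is 4 − 1 = 3 and tw(G) ≤ 3. For the lower bound: the 4 vertex sets {b,e,i}, {c}, {g}, {a,d,f,h} are disjoint, each induces a connected subgraph, and every pair is joined by at least one edge of G. Contracting each set to a single vertex therefore yields K_{4} as a minor, and since treewidth is minor-monotone, tw(G) ≥ tw(K_{4}) = 3. The upper and lower bounds meet at 3, so that is the treewidth.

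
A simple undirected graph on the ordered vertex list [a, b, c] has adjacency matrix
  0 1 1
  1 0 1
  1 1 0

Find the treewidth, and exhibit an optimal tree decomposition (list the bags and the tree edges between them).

Treewidth 2.
One such decomposition:
Bags: B1 = {a, b, c}
Tree: (single bag)

A single bag containing all 3 vertices is trivially a valid decomposition of width 2. For the lower bound, the 3 vertices {a, b, c} are pairwise adjacent, and any tree decomposition puts a clique entirely inside one bag — forcing width ≥ 2. The upper and lower bounds meet at 2, so that is the treewidth.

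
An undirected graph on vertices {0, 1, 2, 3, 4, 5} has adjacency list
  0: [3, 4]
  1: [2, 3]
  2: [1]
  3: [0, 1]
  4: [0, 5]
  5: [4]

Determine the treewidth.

A width-1 tree decomposition is:
Bags: B1 = {1, 2}  B2 = {1, 3}  B3 = {0, 3}  B4 = {0, 4}  B5 = {4, 5}
Tree: B1–B2, B2–B3, B3–B4, B4–B5
Every bag has size at most 2, so the width is 2 − 1 = 1 and tw(G) ≤ 1. Any graph with an edge has treewidth ≥ 1, and G has the edge 2–1. Combining the bounds, tw(G) = 1.

1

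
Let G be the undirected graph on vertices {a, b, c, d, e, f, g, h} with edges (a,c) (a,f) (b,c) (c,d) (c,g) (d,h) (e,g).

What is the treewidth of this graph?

1

A width-1 tree decomposition is:
Bags: B1 = {c, g}  B2 = {a, c}  B3 = {c, d}  B4 = {b, c}  B5 = {d, h}  B6 = {e, g}  B7 = {a, f}
Tree: B1–B2, B2–B3, B1–B4, B3–B5, B1–B6, B2–B7
Each bag holds 2 vertices, so the decomposition has width 1, which upper-bounds the treewidth. Any graph with an edge has treewidth ≥ 1, and G has the edge g–c. The upper and lower bounds meet at 1, so that is the treewidth.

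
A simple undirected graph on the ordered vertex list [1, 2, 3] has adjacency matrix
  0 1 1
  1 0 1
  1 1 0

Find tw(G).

A width-2 tree decomposition is:
Bags: B1 = {1, 2, 3}
Tree: (single bag)
A single bag containing all 3 vertices is trivially a valid decomposition of width 2. Conversely, {1, 2, 3} is a clique of size 3, and the vertices of any clique must share a bag in every tree decomposition; so some bag has ≥ 3 vertices and tw(G) ≥ 2. The upper and lower bounds meet at 2, so that is the treewidth.

2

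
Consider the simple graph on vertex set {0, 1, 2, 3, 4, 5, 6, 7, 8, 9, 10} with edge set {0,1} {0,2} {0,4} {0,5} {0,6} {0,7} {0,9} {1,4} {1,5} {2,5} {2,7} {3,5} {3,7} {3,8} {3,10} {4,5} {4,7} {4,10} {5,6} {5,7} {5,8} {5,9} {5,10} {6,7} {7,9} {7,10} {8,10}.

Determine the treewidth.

3

A width-3 tree decomposition is:
Bags: B1 = {0, 4, 5, 7}  B2 = {4, 5, 7, 10}  B3 = {0, 1, 4, 5}  B4 = {0, 5, 7, 9}  B5 = {3, 5, 7, 10}  B6 = {0, 5, 6, 7}  B7 = {3, 5, 8, 10}  B8 = {0, 2, 5, 7}
Tree: B1–B2, B1–B3, B1–B4, B2–B5, B4–B6, B5–B7, B4–B8
The largest bag has 4 vertices, giving width 3; this decomposition certifies tw(G) ≤ 3. Conversely, {3, 5, 8, 10} is a clique of size 4, and the vertices of any clique must share a bag in every tree decomposition; so some bag has ≥ 4 vertices and tw(G) ≥ 3. Combining the bounds, tw(G) = 3.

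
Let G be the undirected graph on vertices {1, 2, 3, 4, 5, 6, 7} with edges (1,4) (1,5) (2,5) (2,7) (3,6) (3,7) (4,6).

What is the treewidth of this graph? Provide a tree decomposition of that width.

Treewidth 2.
One such decomposition:
Bags: B1 = {1, 4, 5}  B2 = {2, 4, 5}  B3 = {2, 4, 7}  B4 = {3, 4, 7}  B5 = {3, 4, 6}
Tree: B1–B2, B2–B3, B3–B4, B4–B5

Every bag has size at most 3, so the width is 3 − 1 = 2 and tw(G) ≤ 2. The edges 4–1–5–2–7–3–6–4 form a cycle, so G is not a tree and its treewidth is at least 2. Hence tw(G) = 2 exactly.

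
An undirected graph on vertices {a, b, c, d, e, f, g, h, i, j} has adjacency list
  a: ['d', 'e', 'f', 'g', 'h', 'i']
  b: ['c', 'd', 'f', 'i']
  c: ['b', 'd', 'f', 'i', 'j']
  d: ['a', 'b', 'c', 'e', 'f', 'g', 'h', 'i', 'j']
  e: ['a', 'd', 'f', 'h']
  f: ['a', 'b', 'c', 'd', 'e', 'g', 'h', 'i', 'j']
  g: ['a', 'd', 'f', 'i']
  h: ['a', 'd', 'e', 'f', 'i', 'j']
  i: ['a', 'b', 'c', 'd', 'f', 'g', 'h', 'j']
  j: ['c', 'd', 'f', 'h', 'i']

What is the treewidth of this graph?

4

A width-4 tree decomposition is:
Bags: B1 = {a, d, f, h, i}  B2 = {a, d, e, f, h}  B3 = {d, f, h, i, j}  B4 = {c, d, f, i, j}  B5 = {a, d, f, g, i}  B6 = {b, c, d, f, i}
Tree: B1–B2, B1–B3, B3–B4, B1–B5, B4–B6
The largest bag has 5 vertices, giving width 4; this decomposition certifies tw(G) ≤ 4. Conversely, {a, d, e, f, h} is a clique of size 5, and the vertices of any clique must share a bag in every tree decomposition; so some bag has ≥ 5 vertices and tw(G) ≥ 4. Hence tw(G) = 4 exactly.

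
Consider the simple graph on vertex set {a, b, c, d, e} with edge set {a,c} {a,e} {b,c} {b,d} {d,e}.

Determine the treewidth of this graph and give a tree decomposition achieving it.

Treewidth 2.
Bags: B1 = {a, b, c}  B2 = {a, b, d}  B3 = {a, d, e}
Tree: B1–B2, B2–B3

Each bag holds 3 vertices, so the decomposition has width 2, which upper-bounds the treewidth. For the lower bound, G contains the cycle a–c–b–d–e–a, so G is not a forest; only forests have treewidth ≤ 1, hence tw(G) ≥ 2. The upper and lower bounds meet at 2, so that is the treewidth.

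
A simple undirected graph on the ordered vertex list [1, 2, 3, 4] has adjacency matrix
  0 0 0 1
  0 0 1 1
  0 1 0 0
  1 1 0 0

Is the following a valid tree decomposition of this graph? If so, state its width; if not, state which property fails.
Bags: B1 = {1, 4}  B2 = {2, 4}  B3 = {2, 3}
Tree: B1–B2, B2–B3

Yes; width 1.

Checking the three conditions: (i) the bags cover all of {1, 2, 3, 4}; (ii) for each edge, some bag contains both endpoints; (iii) the bags containing any fixed vertex form a subtree. All hold, so the decomposition is valid with width 2 − 1 = 1.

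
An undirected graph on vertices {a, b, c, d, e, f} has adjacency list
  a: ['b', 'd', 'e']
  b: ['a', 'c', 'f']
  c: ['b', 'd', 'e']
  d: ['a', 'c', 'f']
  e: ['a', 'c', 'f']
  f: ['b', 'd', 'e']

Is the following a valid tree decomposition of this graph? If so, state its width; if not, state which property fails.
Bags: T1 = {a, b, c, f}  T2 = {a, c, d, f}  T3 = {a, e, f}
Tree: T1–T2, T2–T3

No — edge (c,e) lies in no bag.

A tree decomposition must satisfy three properties: every vertex lies in some bag; for every edge, both endpoints lie together in some bag; and for every vertex, the bags containing it form a connected subtree. Here edge (c,e) lies in no bag, so the decomposition is invalid.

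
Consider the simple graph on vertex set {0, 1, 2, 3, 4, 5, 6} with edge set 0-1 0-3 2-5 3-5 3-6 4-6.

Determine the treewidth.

A width-1 tree decomposition is:
Bags: B1 = {4, 6}  B2 = {3, 6}  B3 = {0, 3}  B4 = {3, 5}  B5 = {2, 5}  B6 = {0, 1}
Tree: B1–B2, B2–B3, B3–B4, B4–B5, B3–B6
Each bag holds 2 vertices, so the decomposition has width 1, which upper-bounds the treewidth. G has an edge, so its treewidth is at least 1. The upper and lower bounds meet at 1, so that is the treewidth.

1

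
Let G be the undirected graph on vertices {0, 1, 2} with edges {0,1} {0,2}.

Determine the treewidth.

A width-1 tree decomposition is:
Bags: B1 = {0, 1}  B2 = {0, 2}
Tree: B1–B2
Each bag holds 2 vertices, so the decomposition has width 1, which upper-bounds the treewidth. Since G has at least one edge (e.g. 0–1), it is not an edgeless graph, so tw(G) ≥ 1. Therefore the treewidth is 1.

1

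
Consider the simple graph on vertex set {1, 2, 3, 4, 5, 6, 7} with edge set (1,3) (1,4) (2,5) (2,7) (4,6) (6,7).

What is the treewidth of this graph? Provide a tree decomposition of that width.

Treewidth 1.
One optimal decomposition is:
Bags: B1 = {2, 5}  B2 = {2, 7}  B3 = {6, 7}  B4 = {4, 6}  B5 = {1, 4}  B6 = {1, 3}
Tree: B1–B2, B2–B3, B3–B4, B4–B5, B5–B6

Every bag has size at most 2, so the width is 2 − 1 = 1 and tw(G) ≤ 1. G has an edge, so its treewidth is at least 1. Hence tw(G) = 1 exactly.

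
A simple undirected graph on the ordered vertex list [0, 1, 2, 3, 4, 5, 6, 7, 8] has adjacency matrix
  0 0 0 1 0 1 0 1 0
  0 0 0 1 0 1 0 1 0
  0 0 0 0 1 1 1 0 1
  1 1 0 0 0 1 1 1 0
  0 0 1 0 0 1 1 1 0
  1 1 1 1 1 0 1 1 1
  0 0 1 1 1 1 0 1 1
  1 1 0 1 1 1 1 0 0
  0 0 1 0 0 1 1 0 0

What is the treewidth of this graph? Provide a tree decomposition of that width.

Treewidth 3.
Bags: B1 = {2, 5, 6, 8}  B2 = {2, 4, 5, 6}  B3 = {4, 5, 6, 7}  B4 = {3, 5, 6, 7}  B5 = {1, 3, 5, 7}  B6 = {0, 3, 5, 7}
Tree: B1–B2, B2–B3, B3–B4, B4–B5, B5–B6

Each bag holds 4 vertices, so the decomposition has width 3, which upper-bounds the treewidth. On the other hand G contains the 4-clique {0, 3, 5, 7}. A clique must lie in a single bag of any decomposition, so no decomposition can have width below 3. Hence tw(G) = 3 exactly.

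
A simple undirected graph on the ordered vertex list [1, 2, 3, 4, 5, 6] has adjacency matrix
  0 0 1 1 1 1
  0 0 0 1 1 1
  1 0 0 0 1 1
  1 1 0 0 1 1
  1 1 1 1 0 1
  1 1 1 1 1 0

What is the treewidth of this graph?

A width-3 tree decomposition is:
Bags: B1 = {1, 4, 5, 6}  B2 = {2, 4, 5, 6}  B3 = {1, 3, 5, 6}
Tree: B1–B2, B1–B3
Each bag holds 4 vertices, so the decomposition has width 3, which upper-bounds the treewidth. Conversely, {1, 3, 5, 6} is a clique of size 4, and the vertices of any clique must share a bag in every tree decomposition; so some bag has ≥ 4 vertices and tw(G) ≥ 3. The upper and lower bounds meet at 3, so that is the treewidth.

3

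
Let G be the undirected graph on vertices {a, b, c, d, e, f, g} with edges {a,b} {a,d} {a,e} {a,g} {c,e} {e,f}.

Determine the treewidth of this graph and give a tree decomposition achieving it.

Treewidth 1.
Bags: B1 = {a, d}  B2 = {a, e}  B3 = {c, e}  B4 = {a, b}  B5 = {e, f}  B6 = {a, g}
Tree: B1–B2, B2–B3, B1–B4, B2–B5, B4–B6

The largest bag has 2 vertices, giving width 1; this decomposition certifies tw(G) ≤ 1. G has an edge, so its treewidth is at least 1. Hence tw(G) = 1 exactly.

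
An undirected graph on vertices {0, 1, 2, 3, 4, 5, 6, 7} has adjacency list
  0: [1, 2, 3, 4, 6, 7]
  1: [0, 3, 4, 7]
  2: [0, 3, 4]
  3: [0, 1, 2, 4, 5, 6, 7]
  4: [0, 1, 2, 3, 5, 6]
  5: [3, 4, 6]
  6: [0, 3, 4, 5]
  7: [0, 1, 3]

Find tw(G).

3

A width-3 tree decomposition is:
Bags: B1 = {0, 3, 4, 6}  B2 = {0, 1, 3, 4}  B3 = {0, 2, 3, 4}  B4 = {0, 1, 3, 7}  B5 = {3, 4, 5, 6}
Tree: B1–B2, B1–B3, B2–B4, B1–B5
Every bag has size at most 4, so the width is 4 − 1 = 3 and tw(G) ≤ 3. For the lower bound, the 4 vertices {0, 1, 3, 4} are pairwise adjacent, and any tree decomposition puts a clique entirely inside one bag — forcing width ≥ 3. Combining the bounds, tw(G) = 3.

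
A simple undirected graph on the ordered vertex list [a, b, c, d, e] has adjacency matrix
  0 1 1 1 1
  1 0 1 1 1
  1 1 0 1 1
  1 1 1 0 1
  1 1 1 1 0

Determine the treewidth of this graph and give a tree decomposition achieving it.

Treewidth 4.
One such decomposition:
Bags: B1 = {a, b, c, d, e}
Tree: (single bag)

With just one bag of size 5, the width is 5 − 1 = 4, so tw(G) ≤ 4. On the other hand G contains the 5-clique {a, b, c, d, e}. A clique must lie in a single bag of any decomposition, so no decomposition can have width below 4. Therefore the treewidth is 4.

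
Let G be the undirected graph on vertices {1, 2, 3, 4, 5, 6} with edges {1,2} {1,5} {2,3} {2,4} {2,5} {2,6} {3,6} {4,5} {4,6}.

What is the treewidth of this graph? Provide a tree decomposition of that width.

Treewidth 2.
One such decomposition:
Bags: B1 = {2, 3, 6}  B2 = {2, 4, 6}  B3 = {2, 4, 5}  B4 = {1, 2, 5}
Tree: B1–B2, B2–B3, B3–B4

Every bag has size at most 3, so the width is 3 − 1 = 2 and tw(G) ≤ 2. Conversely, {1, 2, 5} is a clique of size 3, and the vertices of any clique must share a bag in every tree decomposition; so some bag has ≥ 3 vertices and tw(G) ≥ 2. Combining the bounds, tw(G) = 2.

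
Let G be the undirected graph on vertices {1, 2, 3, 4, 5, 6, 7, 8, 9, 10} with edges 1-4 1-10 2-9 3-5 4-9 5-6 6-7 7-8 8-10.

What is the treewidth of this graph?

A width-1 tree decomposition is:
Bags: B1 = {2, 9}  B2 = {4, 9}  B3 = {1, 4}  B4 = {1, 10}  B5 = {8, 10}  B6 = {7, 8}  B7 = {6, 7}  B8 = {5, 6}  B9 = {3, 5}
Tree: B1–B2, B2–B3, B3–B4, B4–B5, B5–B6, B6–B7, B7–B8, B8–B9
Every bag has size at most 2, so the width is 2 − 1 = 1 and tw(G) ≤ 1. Since G has at least one edge (e.g. 2–9), it is not an edgeless graph, so tw(G) ≥ 1. Hence tw(G) = 1 exactly.

1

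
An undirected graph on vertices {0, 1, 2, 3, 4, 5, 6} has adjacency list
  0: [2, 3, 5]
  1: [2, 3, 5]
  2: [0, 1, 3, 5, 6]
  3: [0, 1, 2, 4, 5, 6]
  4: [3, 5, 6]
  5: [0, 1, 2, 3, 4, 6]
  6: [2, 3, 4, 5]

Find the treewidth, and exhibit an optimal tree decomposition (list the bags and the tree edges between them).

Treewidth 3.
One such decomposition:
Bags: B1 = {3, 4, 5, 6}  B2 = {2, 3, 5, 6}  B3 = {0, 2, 3, 5}  B4 = {1, 2, 3, 5}
Tree: B1–B2, B2–B3, B3–B4

Every bag has size at most 4, so the width is 4 − 1 = 3 and tw(G) ≤ 3. On the other hand G contains the 4-clique {0, 2, 3, 5}. A clique must lie in a single bag of any decomposition, so no decomposition can have width below 3. Hence tw(G) = 3 exactly.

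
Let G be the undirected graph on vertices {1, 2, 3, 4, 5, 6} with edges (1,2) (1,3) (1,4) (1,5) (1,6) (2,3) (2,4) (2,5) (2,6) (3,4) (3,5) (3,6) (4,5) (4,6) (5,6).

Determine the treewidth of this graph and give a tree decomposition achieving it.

Treewidth 5.
One optimal decomposition is:
Bags: B1 = {1, 2, 3, 4, 5, 6}
Tree: (single bag)

A single bag containing all 6 vertices is trivially a valid decomposition of width 5. For the lower bound, the 6 vertices {1, 2, 3, 4, 5, 6} are pairwise adjacent, and any tree decomposition puts a clique entirely inside one bag — forcing width ≥ 5. Combining the bounds, tw(G) = 5.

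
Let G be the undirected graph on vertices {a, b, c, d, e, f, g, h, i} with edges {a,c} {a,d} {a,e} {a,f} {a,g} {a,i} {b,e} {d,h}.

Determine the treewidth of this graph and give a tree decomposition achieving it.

Treewidth 1.
Bags: B1 = {a, e}  B2 = {a, d}  B3 = {a, c}  B4 = {a, g}  B5 = {b, e}  B6 = {d, h}  B7 = {a, i}  B8 = {a, f}
Tree: B1–B2, B2–B3, B1–B4, B1–B5, B2–B6, B1–B7, B7–B8

Each bag holds 2 vertices, so the decomposition has width 1, which upper-bounds the treewidth. Since G has at least one edge (e.g. e–a), it is not an edgeless graph, so tw(G) ≥ 1. Therefore the treewidth is 1.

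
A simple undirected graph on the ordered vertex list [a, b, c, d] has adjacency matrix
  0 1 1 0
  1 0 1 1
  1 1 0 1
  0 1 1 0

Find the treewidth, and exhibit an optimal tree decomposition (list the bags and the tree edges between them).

Every bag has size at most 3, so the width is 3 − 1 = 2 and tw(G) ≤ 2. On the other hand G contains the 3-clique {b, c, d}. A clique must lie in a single bag of any decomposition, so no decomposition can have width below 2. Combining the bounds, tw(G) = 2.

Treewidth 2.
One such decomposition:
Bags: B1 = {a, b, c}  B2 = {b, c, d}
Tree: B1–B2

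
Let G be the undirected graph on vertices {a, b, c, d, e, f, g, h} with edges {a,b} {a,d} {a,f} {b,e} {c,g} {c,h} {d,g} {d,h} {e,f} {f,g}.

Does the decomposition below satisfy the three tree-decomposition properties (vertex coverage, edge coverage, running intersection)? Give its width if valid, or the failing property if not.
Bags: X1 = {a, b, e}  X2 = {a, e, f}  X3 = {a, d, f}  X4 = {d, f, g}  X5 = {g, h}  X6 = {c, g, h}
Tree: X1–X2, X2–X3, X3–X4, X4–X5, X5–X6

A tree decomposition must satisfy three properties: every vertex lies in some bag; for every edge, both endpoints lie together in some bag; and for every vertex, the bags containing it form a connected subtree. Here edge (d,h) lies in no bag, so the decomposition is invalid.

No — edge (d,h) lies in no bag.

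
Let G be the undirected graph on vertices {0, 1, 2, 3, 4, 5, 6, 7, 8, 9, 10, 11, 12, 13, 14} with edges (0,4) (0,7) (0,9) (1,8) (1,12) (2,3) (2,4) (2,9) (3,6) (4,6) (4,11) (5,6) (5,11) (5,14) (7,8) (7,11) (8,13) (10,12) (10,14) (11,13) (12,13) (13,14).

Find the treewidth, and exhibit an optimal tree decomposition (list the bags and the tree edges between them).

Treewidth 3.
Bags: B1 = {0, 2, 3, 9}  B2 = {0, 2, 3, 4}  B3 = {0, 3, 4, 6}  B4 = {0, 4, 6, 7}  B5 = {4, 6, 7, 11}  B6 = {5, 6, 7, 11}  B7 = {5, 7, 8, 11}  B8 = {5, 8, 11, 13}  B9 = {5, 8, 13, 14}  B10 = {1, 8, 13, 14}  B11 = {1, 12, 13, 14}  B12 = {1, 10, 12, 14}
Tree: B1–B2, B2–B3, B3–B4, B4–B5, B5–B6, B6–B7, B7–B8, B8–B9, B9–B10, B10–B11, B11–B12

Every bag has size at most 4, so the width is 4 − 1 = 3 and tw(G) ≤ 3. For the lower bound: the 4 vertex sets {2,3,9}, {0}, {4}, {5,6,7,11} are disjoint, each induces a connected subgraph, and every pair is joined by at least one edge of G. Contracting each set to a single vertex therefore yields K_{4} as a minor, and since treewidth is minor-monotone, tw(G) ≥ tw(K_{4}) = 3. Combining the bounds, tw(G) = 3.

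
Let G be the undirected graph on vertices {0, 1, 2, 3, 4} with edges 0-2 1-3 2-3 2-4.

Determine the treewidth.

1

A width-1 tree decomposition is:
Bags: B1 = {2, 3}  B2 = {1, 3}  B3 = {2, 4}  B4 = {0, 2}
Tree: B1–B2, B1–B3, B1–B4
Every bag has size at most 2, so the width is 2 − 1 = 1 and tw(G) ≤ 1. Since G has at least one edge (e.g. 3–2), it is not an edgeless graph, so tw(G) ≥ 1. Hence tw(G) = 1 exactly.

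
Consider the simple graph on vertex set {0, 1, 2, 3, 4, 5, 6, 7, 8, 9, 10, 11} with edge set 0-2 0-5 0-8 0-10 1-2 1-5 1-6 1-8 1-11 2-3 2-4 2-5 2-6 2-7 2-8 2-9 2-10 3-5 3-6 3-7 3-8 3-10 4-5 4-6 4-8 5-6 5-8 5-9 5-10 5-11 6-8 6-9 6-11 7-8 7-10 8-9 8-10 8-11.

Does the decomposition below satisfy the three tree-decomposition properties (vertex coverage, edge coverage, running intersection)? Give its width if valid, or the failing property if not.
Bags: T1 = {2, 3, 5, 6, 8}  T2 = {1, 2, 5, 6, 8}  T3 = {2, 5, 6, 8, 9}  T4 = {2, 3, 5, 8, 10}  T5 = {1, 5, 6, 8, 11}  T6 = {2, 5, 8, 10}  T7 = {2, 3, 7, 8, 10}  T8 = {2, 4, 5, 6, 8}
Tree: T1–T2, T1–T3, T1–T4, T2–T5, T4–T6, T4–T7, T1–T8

No — vertex 0 appears in no bag.

A tree decomposition must satisfy three properties: every vertex lies in some bag; for every edge, both endpoints lie together in some bag; and for every vertex, the bags containing it form a connected subtree. Here vertex 0 appears in no bag, so the decomposition is invalid.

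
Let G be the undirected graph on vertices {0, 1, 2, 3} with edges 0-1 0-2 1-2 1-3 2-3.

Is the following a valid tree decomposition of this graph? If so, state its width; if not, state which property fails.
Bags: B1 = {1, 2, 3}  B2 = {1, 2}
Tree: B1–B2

No — vertex 0 appears in no bag.

A tree decomposition must satisfy three properties: every vertex lies in some bag; for every edge, both endpoints lie together in some bag; and for every vertex, the bags containing it form a connected subtree. Here vertex 0 appears in no bag, so the decomposition is invalid.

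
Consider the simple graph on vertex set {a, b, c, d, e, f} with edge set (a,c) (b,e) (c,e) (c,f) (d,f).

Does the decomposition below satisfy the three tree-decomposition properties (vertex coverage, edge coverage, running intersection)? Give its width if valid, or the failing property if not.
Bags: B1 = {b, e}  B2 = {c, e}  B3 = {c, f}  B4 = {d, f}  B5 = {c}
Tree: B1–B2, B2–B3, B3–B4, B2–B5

No — vertex a appears in no bag.

A tree decomposition must satisfy three properties: every vertex lies in some bag; for every edge, both endpoints lie together in some bag; and for every vertex, the bags containing it form a connected subtree. Here vertex a appears in no bag, so the decomposition is invalid.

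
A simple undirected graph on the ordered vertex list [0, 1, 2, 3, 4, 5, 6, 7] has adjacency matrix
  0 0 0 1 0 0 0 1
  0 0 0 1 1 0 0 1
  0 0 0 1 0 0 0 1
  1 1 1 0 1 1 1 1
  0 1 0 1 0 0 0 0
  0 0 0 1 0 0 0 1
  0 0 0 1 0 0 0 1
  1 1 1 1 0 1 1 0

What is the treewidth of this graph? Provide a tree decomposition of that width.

Treewidth 2.
One such decomposition:
Bags: B1 = {1, 3, 7}  B2 = {3, 5, 7}  B3 = {1, 3, 4}  B4 = {0, 3, 7}  B5 = {2, 3, 7}  B6 = {3, 6, 7}
Tree: B1–B2, B1–B3, B2–B4, B1–B5, B4–B6

Each bag holds 3 vertices, so the decomposition has width 2, which upper-bounds the treewidth. Conversely, {1, 3, 4} is a clique of size 3, and the vertices of any clique must share a bag in every tree decomposition; so some bag has ≥ 3 vertices and tw(G) ≥ 2. Therefore the treewidth is 2.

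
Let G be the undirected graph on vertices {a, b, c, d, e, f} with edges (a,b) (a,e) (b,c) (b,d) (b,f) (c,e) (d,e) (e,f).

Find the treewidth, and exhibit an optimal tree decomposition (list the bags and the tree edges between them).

Every bag has size at most 3, so the width is 3 − 1 = 2 and tw(G) ≤ 2. Since c–e–a–b–c is a cycle in G, G is not acyclic. Forests are exactly the graphs of treewidth ≤ 1, so tw(G) ≥ 2. The upper and lower bounds meet at 2, so that is the treewidth.

Treewidth 2.
Bags: B1 = {b, c, e}  B2 = {a, b, e}  B3 = {b, d, e}  B4 = {b, e, f}
Tree: B1–B2, B2–B3, B3–B4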